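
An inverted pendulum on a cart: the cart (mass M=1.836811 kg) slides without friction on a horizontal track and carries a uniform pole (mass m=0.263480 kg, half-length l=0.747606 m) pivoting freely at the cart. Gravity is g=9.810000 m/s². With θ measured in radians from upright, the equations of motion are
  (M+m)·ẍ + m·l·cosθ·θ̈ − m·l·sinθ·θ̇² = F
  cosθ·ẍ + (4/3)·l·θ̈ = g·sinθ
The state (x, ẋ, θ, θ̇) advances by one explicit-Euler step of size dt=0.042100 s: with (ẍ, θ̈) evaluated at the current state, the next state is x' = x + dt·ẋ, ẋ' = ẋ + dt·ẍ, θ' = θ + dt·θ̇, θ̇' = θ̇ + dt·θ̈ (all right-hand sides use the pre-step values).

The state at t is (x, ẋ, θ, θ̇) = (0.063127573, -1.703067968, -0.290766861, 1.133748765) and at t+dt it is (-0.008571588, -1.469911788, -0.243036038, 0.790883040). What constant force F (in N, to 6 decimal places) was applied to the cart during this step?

F = 10.167441 N

ẍ = (ẋ'−ẋ)/dt = (-1.469911788−-1.703067968)/0.042100 = 5.538152
θ̈ = (θ̇'−θ̇)/dt = (0.790883040−1.133748765)/0.042100 = -8.144079
sinθ=-0.286687, cosθ=0.958024
F = (M+m)·ẍ + m·l·cosθ·θ̈ − m·l·sinθ·θ̇² = 11.631730 + -1.536876 − -0.072588 = 10.167441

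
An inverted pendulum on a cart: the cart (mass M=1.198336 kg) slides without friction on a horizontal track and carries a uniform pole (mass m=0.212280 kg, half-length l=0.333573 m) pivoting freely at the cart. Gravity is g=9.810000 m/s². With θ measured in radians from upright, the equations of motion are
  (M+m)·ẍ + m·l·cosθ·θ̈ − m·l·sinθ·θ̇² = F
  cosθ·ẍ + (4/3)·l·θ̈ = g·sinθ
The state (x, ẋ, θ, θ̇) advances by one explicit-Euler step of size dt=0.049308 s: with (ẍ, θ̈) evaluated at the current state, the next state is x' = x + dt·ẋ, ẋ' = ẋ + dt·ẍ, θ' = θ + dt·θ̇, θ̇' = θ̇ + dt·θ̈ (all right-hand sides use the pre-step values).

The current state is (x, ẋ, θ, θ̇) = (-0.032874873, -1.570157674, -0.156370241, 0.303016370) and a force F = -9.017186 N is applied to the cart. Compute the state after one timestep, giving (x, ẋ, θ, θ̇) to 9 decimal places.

sinθ=-0.155733768, cosθ=0.987799065
temp = (F + m·l·θ̇²·sinθ)/(M+m) = (-9.017186 + -0.001012546)/1.410616 = -6.393092483
θ̈ = (g·sinθ − cosθ·temp)/(l·(4/3 − m·cos²θ/(M+m))) = 12.095879623
ẍ = temp − m·l·θ̈·cosθ/(M+m) = -6.992879736
Euler: x'=-0.032874873+0.049308·-1.570157674=-0.110296208, ẋ'=-1.570157674+0.049308·-6.992879736=-1.914962588
       θ'=-0.156370241+0.049308·0.303016370=-0.141429110, θ̇'=0.303016370+0.049308·12.095879623=0.899440002

(-0.110296208, -1.914962588, -0.141429110, 0.899440002)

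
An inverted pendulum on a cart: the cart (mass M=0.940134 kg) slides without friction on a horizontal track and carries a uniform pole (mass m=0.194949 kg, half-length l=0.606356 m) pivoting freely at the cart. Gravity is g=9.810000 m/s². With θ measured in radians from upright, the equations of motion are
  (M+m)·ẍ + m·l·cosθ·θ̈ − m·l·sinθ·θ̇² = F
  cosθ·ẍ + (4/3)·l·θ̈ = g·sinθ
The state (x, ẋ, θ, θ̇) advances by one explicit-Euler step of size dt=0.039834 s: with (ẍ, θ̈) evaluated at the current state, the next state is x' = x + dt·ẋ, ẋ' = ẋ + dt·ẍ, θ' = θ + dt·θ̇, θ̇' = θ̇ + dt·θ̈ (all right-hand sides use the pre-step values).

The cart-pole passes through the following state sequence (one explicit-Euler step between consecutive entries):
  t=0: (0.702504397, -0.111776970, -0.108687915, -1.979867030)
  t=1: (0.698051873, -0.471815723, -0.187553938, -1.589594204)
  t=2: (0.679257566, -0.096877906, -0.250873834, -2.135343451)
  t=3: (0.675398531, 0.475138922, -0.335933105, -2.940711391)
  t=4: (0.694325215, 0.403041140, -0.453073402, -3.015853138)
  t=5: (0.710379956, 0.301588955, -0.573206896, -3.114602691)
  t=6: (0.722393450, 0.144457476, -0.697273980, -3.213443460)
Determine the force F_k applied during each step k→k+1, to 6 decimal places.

step 0→1:
  ẍ = (ẋ'−ẋ)/dt = (-0.471815723−-0.111776970)/0.039834 = -9.038479
  θ̈ = (θ̇'−θ̇)/dt = (-1.589594204−-1.979867030)/0.039834 = 9.797480
  sinθ=-0.108474, cosθ=0.994099
  F = (M+m)·ẍ + m·l·cosθ·θ̈ − m·l·sinθ·θ̇² = -10.259423 + 1.151312 − -0.050263 = -9.057849
step 1→2:
  ẍ = (ẋ'−ẋ)/dt = (-0.096877906−-0.471815723)/0.039834 = 9.412507
  θ̈ = (θ̇'−θ̇)/dt = (-2.135343451−-1.589594204)/0.039834 = -13.700589
  sinθ=-0.186456, cosθ=0.982463
  F = (M+m)·ẍ + m·l·cosθ·θ̈ − m·l·sinθ·θ̇² = 10.683977 + -1.591125 − -0.055693 = 9.148545
step 2→3:
  ẍ = (ẋ'−ẋ)/dt = (0.475138922−-0.096877906)/0.039834 = 14.360015
  θ̈ = (θ̇'−θ̇)/dt = (-2.940711391−-2.135343451)/0.039834 = -20.218104
  sinθ=-0.248251, cosθ=0.968696
  F = (M+m)·ẍ + m·l·cosθ·θ̈ − m·l·sinθ·θ̇² = 16.299809 + -2.315136 − -0.133806 = 14.118478
step 3→4:
  ẍ = (ẋ'−ẋ)/dt = (0.403041140−0.475138922)/0.039834 = -1.809956
  θ̈ = (θ̇'−θ̇)/dt = (-3.015853138−-2.940711391)/0.039834 = -1.886372
  sinθ=-0.329650, cosθ=0.944103
  F = (M+m)·ẍ + m·l·cosθ·θ̈ − m·l·sinθ·θ̇² = -2.054450 + -0.210521 − -0.336982 = -1.927989
step 4→5:
  ẍ = (ẋ'−ẋ)/dt = (0.301588955−0.403041140)/0.039834 = -2.546874
  θ̈ = (θ̇'−θ̇)/dt = (-3.114602691−-3.015853138)/0.039834 = -2.479027
  sinθ=-0.437731, cosθ=0.899106
  F = (M+m)·ẍ + m·l·cosθ·θ̈ − m·l·sinθ·θ̇² = -2.890914 + -0.263476 − -0.470626 = -2.683763
step 5→6:
  ẍ = (ẋ'−ẋ)/dt = (0.144457476−0.301588955)/0.039834 = -3.944657
  θ̈ = (θ̇'−θ̇)/dt = (-3.213443460−-3.114602691)/0.039834 = -2.481317
  sinθ=-0.542329, cosθ=0.840166
  F = (M+m)·ẍ + m·l·cosθ·θ̈ − m·l·sinθ·θ̇² = -4.477513 + -0.246431 − -0.621895 = -4.102050

F_0 = -9.057849 N
F_1 = 9.148545 N
F_2 = 14.118478 N
F_3 = -1.927989 N
F_4 = -2.683763 N
F_5 = -4.102050 N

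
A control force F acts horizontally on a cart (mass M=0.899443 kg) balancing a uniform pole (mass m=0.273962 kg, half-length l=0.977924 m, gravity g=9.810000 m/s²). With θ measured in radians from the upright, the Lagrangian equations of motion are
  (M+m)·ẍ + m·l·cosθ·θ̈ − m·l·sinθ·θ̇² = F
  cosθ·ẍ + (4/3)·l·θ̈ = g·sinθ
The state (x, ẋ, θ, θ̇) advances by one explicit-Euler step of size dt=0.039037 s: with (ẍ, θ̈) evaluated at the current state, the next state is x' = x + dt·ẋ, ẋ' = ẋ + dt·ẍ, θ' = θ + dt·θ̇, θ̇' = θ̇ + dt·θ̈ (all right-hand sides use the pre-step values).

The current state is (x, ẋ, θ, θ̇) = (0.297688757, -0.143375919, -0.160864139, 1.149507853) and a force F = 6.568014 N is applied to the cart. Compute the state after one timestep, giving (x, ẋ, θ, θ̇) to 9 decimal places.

sinθ=-0.160171249, cosθ=0.987089242
temp = (F + m·l·θ̇²·sinθ)/(M+m) = (6.568014 + -0.056702718)/1.173405 = 5.549074089
θ̈ = (g·sinθ − cosθ·temp)/(l·(4/3 − m·cos²θ/(M+m))) = -6.517927974
ẍ = temp − m·l·θ̈·cosθ/(M+m) = 7.018045940
Euler: x'=0.297688757+0.039037·-0.143375919=0.292091791, ẋ'=-0.143375919+0.039037·7.018045940=0.130587540
       θ'=-0.160864139+0.039037·1.149507853=-0.115990801, θ̇'=1.149507853+0.039037·-6.517927974=0.895067499

(0.292091791, 0.130587540, -0.115990801, 0.895067499)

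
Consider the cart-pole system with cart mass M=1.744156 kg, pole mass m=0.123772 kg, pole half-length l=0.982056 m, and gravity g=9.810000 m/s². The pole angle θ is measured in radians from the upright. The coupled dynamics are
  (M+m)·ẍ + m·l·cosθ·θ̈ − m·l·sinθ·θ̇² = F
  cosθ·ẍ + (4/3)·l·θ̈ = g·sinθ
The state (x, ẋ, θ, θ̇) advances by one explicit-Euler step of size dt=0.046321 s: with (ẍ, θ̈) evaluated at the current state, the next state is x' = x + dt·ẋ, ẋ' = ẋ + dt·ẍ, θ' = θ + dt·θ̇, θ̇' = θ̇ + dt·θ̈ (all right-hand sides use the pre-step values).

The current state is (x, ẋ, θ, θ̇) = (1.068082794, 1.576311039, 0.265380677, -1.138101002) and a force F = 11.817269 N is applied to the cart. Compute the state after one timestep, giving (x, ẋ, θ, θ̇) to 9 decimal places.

sinθ=0.262276638, cosθ=0.964992728
temp = (F + m·l·θ̇²·sinθ)/(M+m) = (11.817269 + 0.041293328)/1.867928 = 6.348511467
θ̈ = (g·sinθ − cosθ·temp)/(l·(4/3 − m·cos²θ/(M+m))) = -2.845371952
ẍ = temp − m·l·θ̈·cosθ/(M+m) = 6.527185573
Euler: x'=1.068082794+0.046321·1.576311039=1.141099098, ẋ'=1.576311039+0.046321·6.527185573=1.878656802
       θ'=0.265380677+0.046321·-1.138101002=0.212662700, θ̇'=-1.138101002+0.046321·-2.845371952=-1.269901476

(1.141099098, 1.878656802, 0.212662700, -1.269901476)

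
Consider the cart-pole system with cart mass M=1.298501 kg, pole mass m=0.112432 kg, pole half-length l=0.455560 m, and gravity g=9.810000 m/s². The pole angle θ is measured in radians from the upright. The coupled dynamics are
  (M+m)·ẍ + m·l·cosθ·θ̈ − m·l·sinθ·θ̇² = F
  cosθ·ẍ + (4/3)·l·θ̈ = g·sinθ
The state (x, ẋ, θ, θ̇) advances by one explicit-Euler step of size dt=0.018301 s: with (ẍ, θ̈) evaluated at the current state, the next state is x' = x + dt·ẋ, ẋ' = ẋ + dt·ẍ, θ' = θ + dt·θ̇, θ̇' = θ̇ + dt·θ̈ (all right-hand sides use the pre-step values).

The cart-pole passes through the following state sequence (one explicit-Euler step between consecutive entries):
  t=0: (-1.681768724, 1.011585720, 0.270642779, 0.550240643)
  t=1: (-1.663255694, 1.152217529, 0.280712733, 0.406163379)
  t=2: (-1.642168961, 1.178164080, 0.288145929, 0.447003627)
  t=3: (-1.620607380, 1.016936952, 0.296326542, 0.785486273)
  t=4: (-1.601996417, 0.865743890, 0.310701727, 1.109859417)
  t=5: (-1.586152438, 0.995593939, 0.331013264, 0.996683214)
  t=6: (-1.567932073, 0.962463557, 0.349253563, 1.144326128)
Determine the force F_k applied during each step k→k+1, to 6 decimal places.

step 0→1:
  ẍ = (ẋ'−ẋ)/dt = (1.152217529−1.011585720)/0.018301 = 7.684378
  θ̈ = (θ̇'−θ̇)/dt = (0.406163379−0.550240643)/0.018301 = -7.872644
  sinθ=0.267351, cosθ=0.963599
  F = (M+m)·ẍ + m·l·cosθ·θ̈ − m·l·sinθ·θ̇² = 10.842143 + -0.388555 − 0.004146 = 10.449442
step 1→2:
  ẍ = (ẋ'−ẋ)/dt = (1.178164080−1.152217529)/0.018301 = 1.417767
  θ̈ = (θ̇'−θ̇)/dt = (0.447003627−0.406163379)/0.018301 = 2.231586
  sinθ=0.277041, cosθ=0.960858
  F = (M+m)·ẍ + m·l·cosθ·θ̈ − m·l·sinθ·θ̇² = 2.000374 + 0.109827 − 0.002341 = 2.107860
step 2→3:
  ẍ = (ẋ'−ẋ)/dt = (1.016936952−1.178164080)/0.018301 = -8.809744
  θ̈ = (θ̇'−θ̇)/dt = (0.785486273−0.447003627)/0.018301 = 18.495309
  sinθ=0.284175, cosθ=0.958772
  F = (M+m)·ẍ + m·l·cosθ·θ̈ − m·l·sinθ·θ̇² = -12.429959 + 0.908265 − 0.002908 = -11.524602
step 3→4:
  ẍ = (ẋ'−ẋ)/dt = (0.865743890−1.016936952)/0.018301 = -8.261464
  θ̈ = (θ̇'−θ̇)/dt = (1.109859417−0.785486273)/0.018301 = 17.724340
  sinθ=0.292009, cosθ=0.956416
  F = (M+m)·ẍ + m·l·cosθ·θ̈ − m·l·sinθ·θ̇² = -11.656373 + 0.868265 − 0.009228 = -10.797336
step 4→5:
  ẍ = (ẋ'−ẋ)/dt = (0.995593939−0.865743890)/0.018301 = 7.095243
  θ̈ = (θ̇'−θ̇)/dt = (0.996683214−1.109859417)/0.018301 = -6.184154
  sinθ=0.305727, cosθ=0.952119
  F = (M+m)·ẍ + m·l·cosθ·θ̈ − m·l·sinθ·θ̇² = 10.010913 + -0.301583 − 0.019289 = 9.690041
step 5→6:
  ẍ = (ẋ'−ẋ)/dt = (0.962463557−0.995593939)/0.018301 = -1.810304
  θ̈ = (θ̇'−θ̇)/dt = (1.144326128−0.996683214)/0.018301 = 8.067478
  sinθ=0.325001, cosθ=0.945714
  F = (M+m)·ẍ + m·l·cosθ·θ̈ − m·l·sinθ·θ̇² = -2.554218 + 0.390781 − 0.016536 = -2.179974

F_0 = 10.449442 N
F_1 = 2.107860 N
F_2 = -11.524602 N
F_3 = -10.797336 N
F_4 = 9.690041 N
F_5 = -2.179974 N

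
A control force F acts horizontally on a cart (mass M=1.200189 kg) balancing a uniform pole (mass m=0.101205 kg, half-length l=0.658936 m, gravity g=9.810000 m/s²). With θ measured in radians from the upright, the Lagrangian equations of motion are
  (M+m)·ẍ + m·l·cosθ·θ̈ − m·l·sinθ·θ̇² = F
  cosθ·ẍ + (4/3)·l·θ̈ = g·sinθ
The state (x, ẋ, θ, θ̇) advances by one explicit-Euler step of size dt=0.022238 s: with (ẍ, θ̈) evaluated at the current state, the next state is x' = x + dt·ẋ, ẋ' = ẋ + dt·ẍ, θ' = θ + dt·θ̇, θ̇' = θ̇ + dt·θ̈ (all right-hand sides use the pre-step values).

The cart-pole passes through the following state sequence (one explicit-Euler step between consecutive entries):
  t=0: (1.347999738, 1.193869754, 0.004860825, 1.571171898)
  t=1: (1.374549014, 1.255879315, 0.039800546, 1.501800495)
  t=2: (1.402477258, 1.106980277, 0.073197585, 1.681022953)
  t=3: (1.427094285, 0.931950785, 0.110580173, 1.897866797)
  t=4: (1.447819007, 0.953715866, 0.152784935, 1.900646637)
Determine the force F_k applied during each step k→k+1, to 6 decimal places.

F_0 = 3.420043 N
F_1 = -8.182703 N
F_2 = -9.608181 N
F_3 = 1.255496 N

step 0→1:
  ẍ = (ẋ'−ẋ)/dt = (1.255879315−1.193869754)/0.022238 = 2.788450
  θ̈ = (θ̇'−θ̇)/dt = (1.501800495−1.571171898)/0.022238 = -3.119498
  sinθ=0.004861, cosθ=0.999988
  F = (M+m)·ẍ + m·l·cosθ·θ̈ − m·l·sinθ·θ̇² = 3.628873 + -0.208029 − 0.000800 = 3.420043
step 1→2:
  ẍ = (ẋ'−ẋ)/dt = (1.106980277−1.255879315)/0.022238 = -6.695703
  θ̈ = (θ̇'−θ̇)/dt = (1.681022953−1.501800495)/0.022238 = 8.059289
  sinθ=0.039790, cosθ=0.999208
  F = (M+m)·ẍ + m·l·cosθ·θ̈ − m·l·sinθ·θ̇² = -8.713747 + 0.537029 − 0.005985 = -8.182703
step 2→3:
  ẍ = (ẋ'−ẋ)/dt = (0.931950785−1.106980277)/0.022238 = -7.870739
  θ̈ = (θ̇'−θ̇)/dt = (1.897866797−1.681022953)/0.022238 = 9.751050
  sinθ=0.073132, cosθ=0.997322
  F = (M+m)·ẍ + m·l·cosθ·θ̈ − m·l·sinθ·θ̇² = -10.242932 + 0.648533 − 0.013782 = -9.608181
step 3→4:
  ẍ = (ẋ'−ẋ)/dt = (0.953715866−0.931950785)/0.022238 = 0.978734
  θ̈ = (θ̇'−θ̇)/dt = (1.900646637−1.897866797)/0.022238 = 0.125004
  sinθ=0.110355, cosθ=0.993892
  F = (M+m)·ẍ + m·l·cosθ·θ̈ − m·l·sinθ·θ̇² = 1.273718 + 0.008285 − 0.026507 = 1.255496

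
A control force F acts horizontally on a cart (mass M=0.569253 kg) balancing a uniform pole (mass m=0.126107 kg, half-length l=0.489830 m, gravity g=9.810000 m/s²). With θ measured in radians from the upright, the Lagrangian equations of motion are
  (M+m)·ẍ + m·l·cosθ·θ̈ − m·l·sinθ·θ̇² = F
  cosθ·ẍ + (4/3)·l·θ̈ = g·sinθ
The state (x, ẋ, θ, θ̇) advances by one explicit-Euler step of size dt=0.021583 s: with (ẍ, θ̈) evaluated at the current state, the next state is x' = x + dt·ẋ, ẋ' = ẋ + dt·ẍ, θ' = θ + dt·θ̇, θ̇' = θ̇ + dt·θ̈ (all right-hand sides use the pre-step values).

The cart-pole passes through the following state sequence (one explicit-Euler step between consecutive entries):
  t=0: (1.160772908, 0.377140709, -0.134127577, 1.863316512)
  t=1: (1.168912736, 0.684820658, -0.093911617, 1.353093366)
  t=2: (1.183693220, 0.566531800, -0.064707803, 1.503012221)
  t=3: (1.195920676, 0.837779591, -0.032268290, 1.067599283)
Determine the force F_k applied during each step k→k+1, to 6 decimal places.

step 0→1:
  ẍ = (ẋ'−ẋ)/dt = (0.684820658−0.377140709)/0.021583 = 14.255662
  θ̈ = (θ̇'−θ̇)/dt = (1.353093366−1.863316512)/0.021583 = -23.640048
  sinθ=-0.133726, cosθ=0.991018
  F = (M+m)·ẍ + m·l·cosθ·θ̈ − m·l·sinθ·θ̇² = 9.912817 + -1.447154 − -0.028680 = 8.494343
step 1→2:
  ẍ = (ẋ'−ẋ)/dt = (0.566531800−0.684820658)/0.021583 = -5.480649
  θ̈ = (θ̇'−θ̇)/dt = (1.503012221−1.353093366)/0.021583 = 6.946155
  sinθ=-0.093774, cosθ=0.995594
  F = (M+m)·ẍ + m·l·cosθ·θ̈ − m·l·sinθ·θ̇² = -3.811024 + 0.427180 − -0.010605 = -3.373239
step 2→3:
  ẍ = (ẋ'−ẋ)/dt = (0.837779591−0.566531800)/0.021583 = 12.567659
  θ̈ = (θ̇'−θ̇)/dt = (1.067599283−1.503012221)/0.021583 = -20.173884
  sinθ=-0.064663, cosθ=0.997907
  F = (M+m)·ẍ + m·l·cosθ·θ̈ − m·l·sinθ·θ̇² = 8.739048 + -1.243553 − -0.009023 = 7.504518

F_0 = 8.494343 N
F_1 = -3.373239 N
F_2 = 7.504518 N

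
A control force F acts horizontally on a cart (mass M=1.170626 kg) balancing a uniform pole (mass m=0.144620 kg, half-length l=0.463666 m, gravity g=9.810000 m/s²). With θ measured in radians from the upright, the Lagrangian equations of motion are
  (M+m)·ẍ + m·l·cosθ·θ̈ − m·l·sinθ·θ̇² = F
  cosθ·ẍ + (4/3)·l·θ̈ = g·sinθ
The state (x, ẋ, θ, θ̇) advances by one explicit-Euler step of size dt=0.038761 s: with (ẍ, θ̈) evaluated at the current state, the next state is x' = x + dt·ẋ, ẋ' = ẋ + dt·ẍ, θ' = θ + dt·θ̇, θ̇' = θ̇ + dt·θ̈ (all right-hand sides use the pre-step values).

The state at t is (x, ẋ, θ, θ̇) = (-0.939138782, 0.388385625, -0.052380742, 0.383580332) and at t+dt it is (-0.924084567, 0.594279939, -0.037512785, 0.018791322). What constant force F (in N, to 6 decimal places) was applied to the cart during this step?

ẍ = (ẋ'−ẋ)/dt = (0.594279939−0.388385625)/0.038761 = 5.311894
θ̈ = (θ̇'−θ̇)/dt = (0.018791322−0.383580332)/0.038761 = -9.411238
sinθ=-0.052357, cosθ=0.998628
F = (M+m)·ẍ + m·l·cosθ·θ̈ − m·l·sinθ·θ̇² = 6.986447 + -0.630209 − -0.000517 = 6.356755

F = 6.356755 N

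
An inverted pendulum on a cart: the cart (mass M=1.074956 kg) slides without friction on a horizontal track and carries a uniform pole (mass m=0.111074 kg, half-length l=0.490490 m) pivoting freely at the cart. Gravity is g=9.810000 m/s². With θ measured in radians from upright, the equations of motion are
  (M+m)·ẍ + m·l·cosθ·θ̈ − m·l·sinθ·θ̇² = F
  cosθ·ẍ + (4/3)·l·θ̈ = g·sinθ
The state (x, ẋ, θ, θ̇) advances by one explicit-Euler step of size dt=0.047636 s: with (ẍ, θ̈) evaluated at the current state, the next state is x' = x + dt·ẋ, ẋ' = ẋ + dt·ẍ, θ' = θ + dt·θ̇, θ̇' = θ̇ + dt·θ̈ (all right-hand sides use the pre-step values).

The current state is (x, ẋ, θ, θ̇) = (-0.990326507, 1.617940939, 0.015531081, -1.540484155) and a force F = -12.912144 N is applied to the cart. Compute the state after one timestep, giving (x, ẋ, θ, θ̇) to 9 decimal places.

(-0.913254272, 1.059704910, -0.057851422, -0.675900431)

sinθ=0.015530457, cosθ=0.999879395
temp = (F + m·l·θ̇²·sinθ)/(M+m) = (-12.912144 + 0.002007896)/1.186030 = -10.885168254
θ̈ = (g·sinθ − cosθ·temp)/(l·(4/3 − m·cos²θ/(M+m))) = 18.149796867
ẍ = temp − m·l·θ̈·cosθ/(M+m) = -11.718784716
Euler: x'=-0.990326507+0.047636·1.617940939=-0.913254272, ẋ'=1.617940939+0.047636·-11.718784716=1.059704910
       θ'=0.015531081+0.047636·-1.540484155=-0.057851422, θ̇'=-1.540484155+0.047636·18.149796867=-0.675900431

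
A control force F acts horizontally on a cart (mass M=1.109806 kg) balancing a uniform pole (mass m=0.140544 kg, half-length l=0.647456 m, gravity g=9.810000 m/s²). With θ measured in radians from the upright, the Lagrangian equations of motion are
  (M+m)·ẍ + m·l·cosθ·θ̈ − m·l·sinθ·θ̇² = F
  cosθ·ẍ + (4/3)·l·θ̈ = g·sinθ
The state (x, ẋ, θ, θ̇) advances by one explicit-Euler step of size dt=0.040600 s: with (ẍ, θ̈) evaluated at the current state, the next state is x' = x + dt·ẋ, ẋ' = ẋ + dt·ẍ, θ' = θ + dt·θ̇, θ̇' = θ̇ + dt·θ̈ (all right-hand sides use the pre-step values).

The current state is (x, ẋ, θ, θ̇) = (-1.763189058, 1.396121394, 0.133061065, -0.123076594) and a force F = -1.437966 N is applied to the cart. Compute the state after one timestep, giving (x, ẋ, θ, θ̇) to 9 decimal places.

(-1.706506529, 1.340405766, 0.128064155, 0.002101686)

sinθ=0.132668766, cosθ=0.991160430
temp = (F + m·l·θ̇²·sinθ)/(M+m) = (-1.437966 + 0.000182870)/1.250350 = -1.149904531
θ̈ = (g·sinθ − cosθ·temp)/(l·(4/3 − m·cos²θ/(M+m))) = 3.083208873
ẍ = temp − m·l·θ̈·cosθ/(M+m) = -1.372306114
Euler: x'=-1.763189058+0.040600·1.396121394=-1.706506529, ẋ'=1.396121394+0.040600·-1.372306114=1.340405766
       θ'=0.133061065+0.040600·-0.123076594=0.128064155, θ̇'=-0.123076594+0.040600·3.083208873=0.002101686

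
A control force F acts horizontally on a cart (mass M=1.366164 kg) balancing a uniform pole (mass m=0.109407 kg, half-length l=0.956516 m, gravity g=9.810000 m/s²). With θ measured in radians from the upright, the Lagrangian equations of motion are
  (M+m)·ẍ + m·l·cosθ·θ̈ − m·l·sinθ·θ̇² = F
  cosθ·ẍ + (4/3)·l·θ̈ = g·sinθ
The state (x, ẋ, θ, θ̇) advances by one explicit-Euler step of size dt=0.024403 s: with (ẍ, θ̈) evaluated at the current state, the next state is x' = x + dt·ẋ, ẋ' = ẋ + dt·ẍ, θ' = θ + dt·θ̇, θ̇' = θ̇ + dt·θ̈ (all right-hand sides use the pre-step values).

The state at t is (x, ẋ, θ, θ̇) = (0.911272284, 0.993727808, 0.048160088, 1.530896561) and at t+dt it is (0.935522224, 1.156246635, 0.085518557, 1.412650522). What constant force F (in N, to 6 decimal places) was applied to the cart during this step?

F = 9.308687 N

ẍ = (ẋ'−ẋ)/dt = (1.156246635−0.993727808)/0.024403 = 6.659789
θ̈ = (θ̇'−θ̇)/dt = (1.412650522−1.530896561)/0.024403 = -4.845553
sinθ=0.048141, cosθ=0.998841
F = (M+m)·ẍ + m·l·cosθ·θ̈ − m·l·sinθ·θ̇² = 9.826991 + -0.506497 − 0.011807 = 9.308687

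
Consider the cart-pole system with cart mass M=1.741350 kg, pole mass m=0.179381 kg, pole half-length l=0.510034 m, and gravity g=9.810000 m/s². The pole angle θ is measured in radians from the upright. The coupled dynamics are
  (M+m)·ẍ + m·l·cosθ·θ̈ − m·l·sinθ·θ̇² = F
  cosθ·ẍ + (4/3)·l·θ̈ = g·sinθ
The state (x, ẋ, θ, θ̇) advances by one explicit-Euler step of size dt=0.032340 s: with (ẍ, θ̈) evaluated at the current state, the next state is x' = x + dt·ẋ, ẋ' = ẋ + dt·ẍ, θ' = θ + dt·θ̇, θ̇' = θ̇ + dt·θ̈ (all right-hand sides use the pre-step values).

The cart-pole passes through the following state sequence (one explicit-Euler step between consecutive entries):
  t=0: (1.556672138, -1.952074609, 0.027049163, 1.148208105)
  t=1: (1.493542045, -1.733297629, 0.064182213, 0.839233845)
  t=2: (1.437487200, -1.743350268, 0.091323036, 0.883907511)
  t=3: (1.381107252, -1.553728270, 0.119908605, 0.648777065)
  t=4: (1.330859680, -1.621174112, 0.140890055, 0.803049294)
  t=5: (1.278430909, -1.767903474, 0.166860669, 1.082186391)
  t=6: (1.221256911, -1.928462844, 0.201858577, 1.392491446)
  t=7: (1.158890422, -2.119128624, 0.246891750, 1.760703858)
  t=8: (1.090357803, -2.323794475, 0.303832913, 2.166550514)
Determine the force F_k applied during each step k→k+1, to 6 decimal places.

step 0→1:
  ẍ = (ẋ'−ẋ)/dt = (-1.733297629−-1.952074609)/0.032340 = 6.764904
  θ̈ = (θ̇'−θ̇)/dt = (0.839233845−1.148208105)/0.032340 = -9.553935
  sinθ=0.027046, cosθ=0.999634
  F = (M+m)·ẍ + m·l·cosθ·θ̈ − m·l·sinθ·θ̇² = 12.993560 + -0.873774 − 0.003262 = 12.116524
step 1→2:
  ẍ = (ẋ'−ẋ)/dt = (-1.743350268−-1.733297629)/0.032340 = -0.310842
  θ̈ = (θ̇'−θ̇)/dt = (0.883907511−0.839233845)/0.032340 = 1.381375
  sinθ=0.064138, cosθ=0.997941
  F = (M+m)·ẍ + m·l·cosθ·θ̈ − m·l·sinθ·θ̇² = -0.597044 + 0.126122 − 0.004133 = -0.475055
step 2→3:
  ẍ = (ẋ'−ẋ)/dt = (-1.553728270−-1.743350268)/0.032340 = 5.863389
  θ̈ = (θ̇'−θ̇)/dt = (0.648777065−0.883907511)/0.032340 = -7.270577
  sinθ=0.091196, cosθ=0.995833
  F = (M+m)·ẍ + m·l·cosθ·θ̈ − m·l·sinθ·θ̇² = 11.261993 + -0.662416 − 0.006519 = 10.593058
step 3→4:
  ẍ = (ẋ'−ẋ)/dt = (-1.621174112−-1.553728270)/0.032340 = -2.085524
  θ̈ = (θ̇'−θ̇)/dt = (0.803049294−0.648777065)/0.032340 = 4.770322
  sinθ=0.119621, cosθ=0.992820
  F = (M+m)·ẍ + m·l·cosθ·θ̈ − m·l·sinθ·θ̇² = -4.005730 + 0.433305 − 0.004607 = -3.577032
step 4→5:
  ẍ = (ẋ'−ẋ)/dt = (-1.767903474−-1.621174112)/0.032340 = -4.537086
  θ̈ = (θ̇'−θ̇)/dt = (1.082186391−0.803049294)/0.032340 = 8.631326
  sinθ=0.140424, cosθ=0.990091
  F = (M+m)·ẍ + m·l·cosθ·θ̈ − m·l·sinθ·θ̇² = -8.714522 + 0.781859 − 0.008285 = -7.940948
step 5→6:
  ẍ = (ẋ'−ẋ)/dt = (-1.928462844−-1.767903474)/0.032340 = -4.964730
  θ̈ = (θ̇'−θ̇)/dt = (1.392491446−1.082186391)/0.032340 = 9.595085
  sinθ=0.166087, cosθ=0.986111
  F = (M+m)·ẍ + m·l·cosθ·θ̈ − m·l·sinθ·θ̇² = -9.535911 + 0.865666 − 0.017796 = -8.688041
step 6→7:
  ẍ = (ẋ'−ẋ)/dt = (-2.119128624−-1.928462844)/0.032340 = -5.895664
  θ̈ = (θ̇'−θ̇)/dt = (1.760703858−1.392491446)/0.032340 = 11.385665
  sinθ=0.200491, cosθ=0.979696
  F = (M+m)·ẍ + m·l·cosθ·θ̈ − m·l·sinθ·θ̇² = -11.323985 + 1.020529 − 0.035568 = -10.339024
step 7→8:
  ẍ = (ẋ'−ẋ)/dt = (-2.323794475−-2.119128624)/0.032340 = -6.328567
  θ̈ = (θ̇'−θ̇)/dt = (2.166550514−1.760703858)/0.032340 = 12.549371
  sinθ=0.244391, cosθ=0.969677
  F = (M+m)·ẍ + m·l·cosθ·θ̈ − m·l·sinθ·θ̇² = -12.155474 + 1.113332 − 0.069316 = -11.111459

F_0 = 12.116524 N
F_1 = -0.475055 N
F_2 = 10.593058 N
F_3 = -3.577032 N
F_4 = -7.940948 N
F_5 = -8.688041 N
F_6 = -10.339024 N
F_7 = -11.111459 N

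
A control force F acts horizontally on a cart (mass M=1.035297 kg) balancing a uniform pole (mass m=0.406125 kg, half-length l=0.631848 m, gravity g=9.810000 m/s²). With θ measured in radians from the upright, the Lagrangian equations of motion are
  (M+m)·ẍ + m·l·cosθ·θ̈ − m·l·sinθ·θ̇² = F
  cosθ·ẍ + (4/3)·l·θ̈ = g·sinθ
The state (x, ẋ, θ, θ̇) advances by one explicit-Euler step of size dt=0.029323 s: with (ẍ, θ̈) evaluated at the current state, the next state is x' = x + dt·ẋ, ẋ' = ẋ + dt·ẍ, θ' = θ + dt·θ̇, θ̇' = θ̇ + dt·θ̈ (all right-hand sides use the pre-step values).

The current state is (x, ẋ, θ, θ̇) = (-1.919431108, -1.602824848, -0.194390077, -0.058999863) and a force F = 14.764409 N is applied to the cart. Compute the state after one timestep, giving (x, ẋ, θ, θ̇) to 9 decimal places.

(-1.966430741, -1.211307216, -0.196120130, -0.580933312)

sinθ=-0.193168135, cosθ=0.981165670
temp = (F + m·l·θ̇²·sinθ)/(M+m) = (14.764409 + -0.000172548)/1.441422 = 10.242827189
θ̈ = (g·sinθ − cosθ·temp)/(l·(4/3 − m·cos²θ/(M+m))) = -17.799456024
ẍ = temp − m·l·θ̈·cosθ/(M+m) = 13.351895521
Euler: x'=-1.919431108+0.029323·-1.602824848=-1.966430741, ẋ'=-1.602824848+0.029323·13.351895521=-1.211307216
       θ'=-0.194390077+0.029323·-0.058999863=-0.196120130, θ̇'=-0.058999863+0.029323·-17.799456024=-0.580933312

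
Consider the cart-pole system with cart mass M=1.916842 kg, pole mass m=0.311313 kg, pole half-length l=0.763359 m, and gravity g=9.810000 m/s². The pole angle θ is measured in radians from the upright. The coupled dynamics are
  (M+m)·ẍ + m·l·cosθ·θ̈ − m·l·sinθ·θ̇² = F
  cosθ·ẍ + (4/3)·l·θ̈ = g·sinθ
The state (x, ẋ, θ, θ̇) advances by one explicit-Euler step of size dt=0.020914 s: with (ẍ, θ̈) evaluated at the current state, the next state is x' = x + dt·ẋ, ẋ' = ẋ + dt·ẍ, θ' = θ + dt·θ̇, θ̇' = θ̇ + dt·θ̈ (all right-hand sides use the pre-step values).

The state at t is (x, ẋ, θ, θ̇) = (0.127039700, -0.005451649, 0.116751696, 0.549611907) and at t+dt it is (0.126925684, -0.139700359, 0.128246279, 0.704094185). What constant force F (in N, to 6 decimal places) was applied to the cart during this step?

ẍ = (ẋ'−ẋ)/dt = (-0.139700359−-0.005451649)/0.020914 = -6.419083
θ̈ = (θ̇'−θ̇)/dt = (0.704094185−0.549611907)/0.020914 = 7.386549
sinθ=0.116487, cosθ=0.993192
F = (M+m)·ẍ + m·l·cosθ·θ̈ − m·l·sinθ·θ̇² = -14.302713 + 1.743416 − 0.008362 = -12.567659

F = -12.567659 N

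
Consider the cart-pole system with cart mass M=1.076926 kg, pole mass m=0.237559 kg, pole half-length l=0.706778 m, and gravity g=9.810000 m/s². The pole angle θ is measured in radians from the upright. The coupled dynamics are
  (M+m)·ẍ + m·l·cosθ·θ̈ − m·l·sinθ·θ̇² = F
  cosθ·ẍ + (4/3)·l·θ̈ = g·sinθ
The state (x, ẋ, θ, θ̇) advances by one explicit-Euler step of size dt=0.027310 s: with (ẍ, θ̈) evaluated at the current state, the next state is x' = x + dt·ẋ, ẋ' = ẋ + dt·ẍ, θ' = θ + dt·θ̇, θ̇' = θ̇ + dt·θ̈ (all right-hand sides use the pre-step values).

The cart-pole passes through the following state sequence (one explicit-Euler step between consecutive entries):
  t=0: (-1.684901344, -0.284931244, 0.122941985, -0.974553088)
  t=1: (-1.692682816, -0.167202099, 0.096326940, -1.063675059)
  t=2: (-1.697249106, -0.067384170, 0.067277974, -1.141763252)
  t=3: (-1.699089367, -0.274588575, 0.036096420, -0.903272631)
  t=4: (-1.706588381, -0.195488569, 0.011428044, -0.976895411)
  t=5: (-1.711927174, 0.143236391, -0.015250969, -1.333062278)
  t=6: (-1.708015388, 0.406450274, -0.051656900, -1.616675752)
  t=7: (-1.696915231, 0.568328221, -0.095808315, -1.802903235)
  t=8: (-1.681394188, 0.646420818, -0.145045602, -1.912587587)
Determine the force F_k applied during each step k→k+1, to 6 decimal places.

F_0 = 5.103199 N
F_1 = 4.308307 N
F_2 = -8.524958 N
F_3 = 3.349961 N
F_4 = 14.112114 N
F_5 = 10.930113 N
F_6 = 6.670772 N
F_7 = 3.139716 N

step 0→1:
  ẍ = (ẋ'−ẋ)/dt = (-0.167202099−-0.284931244)/0.027310 = 4.310844
  θ̈ = (θ̇'−θ̇)/dt = (-1.063675059−-0.974553088)/0.027310 = -3.263346
  sinθ=0.122633, cosθ=0.992452
  F = (M+m)·ẍ + m·l·cosθ·θ̈ − m·l·sinθ·θ̇² = 5.666540 + -0.543785 − 0.019556 = 5.103199
step 1→2:
  ẍ = (ẋ'−ẋ)/dt = (-0.067384170−-0.167202099)/0.027310 = 3.654996
  θ̈ = (θ̇'−θ̇)/dt = (-1.141763252−-1.063675059)/0.027310 = -2.859326
  sinθ=0.096178, cosθ=0.995364
  F = (M+m)·ẍ + m·l·cosθ·θ̈ − m·l·sinθ·θ̇² = 4.804437 + -0.477859 − 0.018270 = 4.308307
step 2→3:
  ẍ = (ẋ'−ẋ)/dt = (-0.274588575−-0.067384170)/0.027310 = -7.587126
  θ̈ = (θ̇'−θ̇)/dt = (-0.903272631−-1.141763252)/0.027310 = 8.732721
  sinθ=0.067227, cosθ=0.997738
  F = (M+m)·ẍ + m·l·cosθ·θ̈ − m·l·sinθ·θ̇² = -9.973163 + 1.462920 − 0.014715 = -8.524958
step 3→4:
  ẍ = (ẋ'−ẋ)/dt = (-0.195488569−-0.274588575)/0.027310 = 2.896375
  θ̈ = (θ̇'−θ̇)/dt = (-0.976895411−-0.903272631)/0.027310 = -2.695818
  sinθ=0.036089, cosθ=0.999349
  F = (M+m)·ẍ + m·l·cosθ·θ̈ − m·l·sinθ·θ̇² = 3.807242 + -0.452337 − 0.004944 = 3.349961
step 4→5:
  ẍ = (ẋ'−ẋ)/dt = (0.143236391−-0.195488569)/0.027310 = 12.402964
  θ̈ = (θ̇'−θ̇)/dt = (-1.333062278−-0.976895411)/0.027310 = -13.041628
  sinθ=0.011428, cosθ=0.999935
  F = (M+m)·ẍ + m·l·cosθ·θ̈ − m·l·sinθ·θ̇² = 16.303511 + -2.189566 − 0.001831 = 14.112114
step 5→6:
  ẍ = (ẋ'−ẋ)/dt = (0.406450274−0.143236391)/0.027310 = 9.638004
  θ̈ = (θ̇'−θ̇)/dt = (-1.616675752−-1.333062278)/0.027310 = -10.384968
  sinθ=-0.015250, cosθ=0.999884
  F = (M+m)·ẍ + m·l·cosθ·θ̈ − m·l·sinθ·θ̇² = 12.669011 + -1.743449 − -0.004550 = 10.930113
step 6→7:
  ẍ = (ẋ'−ẋ)/dt = (0.568328221−0.406450274)/0.027310 = 5.927424
  θ̈ = (θ̇'−θ̇)/dt = (-1.802903235−-1.616675752)/0.027310 = -6.819022
  sinθ=-0.051634, cosθ=0.998666
  F = (M+m)·ẍ + m·l·cosθ·θ̈ − m·l·sinθ·θ̇² = 7.791510 + -1.143397 − -0.022659 = 6.670772
step 7→8:
  ẍ = (ẋ'−ẋ)/dt = (0.646420818−0.568328221)/0.027310 = 2.859487
  θ̈ = (θ̇'−θ̇)/dt = (-1.912587587−-1.802903235)/0.027310 = -4.016271
  sinθ=-0.095662, cosθ=0.995414
  F = (M+m)·ẍ + m·l·cosθ·θ̈ − m·l·sinθ·θ̇² = 3.758753 + -0.671245 − -0.052208 = 3.139716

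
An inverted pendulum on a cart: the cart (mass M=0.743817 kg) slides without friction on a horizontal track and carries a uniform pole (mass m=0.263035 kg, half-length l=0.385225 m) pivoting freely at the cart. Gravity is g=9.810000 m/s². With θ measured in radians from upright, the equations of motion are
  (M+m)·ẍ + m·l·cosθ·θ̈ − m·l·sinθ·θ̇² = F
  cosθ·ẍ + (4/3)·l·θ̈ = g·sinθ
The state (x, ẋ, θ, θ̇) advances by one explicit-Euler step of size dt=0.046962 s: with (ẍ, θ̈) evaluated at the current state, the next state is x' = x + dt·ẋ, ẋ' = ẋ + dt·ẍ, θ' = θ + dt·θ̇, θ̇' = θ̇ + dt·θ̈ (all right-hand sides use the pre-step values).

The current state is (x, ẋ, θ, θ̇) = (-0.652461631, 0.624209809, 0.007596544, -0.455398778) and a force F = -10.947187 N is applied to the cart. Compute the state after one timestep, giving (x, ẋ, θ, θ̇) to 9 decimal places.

(-0.623147490, -0.011650940, -0.013789893, 0.789345350)

sinθ=0.007596471, cosθ=0.999971146
temp = (F + m·l·θ̇²·sinθ)/(M+m) = (-10.947187 + 0.000159633)/1.006852 = -10.872528799
θ̈ = (g·sinθ − cosθ·temp)/(l·(4/3 − m·cos²θ/(M+m))) = 26.505347463
ẍ = temp − m·l·θ̈·cosθ/(M+m) = -13.539899264
Euler: x'=-0.652461631+0.046962·0.624209809=-0.623147490, ẋ'=0.624209809+0.046962·-13.539899264=-0.011650940
       θ'=0.007596544+0.046962·-0.455398778=-0.013789893, θ̇'=-0.455398778+0.046962·26.505347463=0.789345350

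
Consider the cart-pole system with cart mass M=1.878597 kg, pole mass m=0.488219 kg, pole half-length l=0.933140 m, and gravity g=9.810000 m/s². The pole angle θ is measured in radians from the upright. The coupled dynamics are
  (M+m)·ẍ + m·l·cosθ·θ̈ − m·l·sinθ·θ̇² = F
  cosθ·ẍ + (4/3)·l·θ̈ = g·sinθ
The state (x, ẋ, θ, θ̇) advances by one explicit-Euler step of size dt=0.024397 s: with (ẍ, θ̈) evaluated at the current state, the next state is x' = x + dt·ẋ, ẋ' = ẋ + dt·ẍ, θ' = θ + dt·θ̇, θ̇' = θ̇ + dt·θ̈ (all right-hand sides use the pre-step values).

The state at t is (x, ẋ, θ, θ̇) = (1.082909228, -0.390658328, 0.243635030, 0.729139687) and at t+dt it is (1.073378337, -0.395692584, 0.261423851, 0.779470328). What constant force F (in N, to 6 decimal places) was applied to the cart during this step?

ẍ = (ẋ'−ẋ)/dt = (-0.395692584−-0.390658328)/0.024397 = -0.206347
θ̈ = (θ̇'−θ̇)/dt = (0.779470328−0.729139687)/0.024397 = 2.062985
sinθ=0.241232, cosθ=0.970468
F = (M+m)·ẍ + m·l·cosθ·θ̈ − m·l·sinθ·θ̇² = -0.488386 + 0.912092 − 0.058428 = 0.365278

F = 0.365278 N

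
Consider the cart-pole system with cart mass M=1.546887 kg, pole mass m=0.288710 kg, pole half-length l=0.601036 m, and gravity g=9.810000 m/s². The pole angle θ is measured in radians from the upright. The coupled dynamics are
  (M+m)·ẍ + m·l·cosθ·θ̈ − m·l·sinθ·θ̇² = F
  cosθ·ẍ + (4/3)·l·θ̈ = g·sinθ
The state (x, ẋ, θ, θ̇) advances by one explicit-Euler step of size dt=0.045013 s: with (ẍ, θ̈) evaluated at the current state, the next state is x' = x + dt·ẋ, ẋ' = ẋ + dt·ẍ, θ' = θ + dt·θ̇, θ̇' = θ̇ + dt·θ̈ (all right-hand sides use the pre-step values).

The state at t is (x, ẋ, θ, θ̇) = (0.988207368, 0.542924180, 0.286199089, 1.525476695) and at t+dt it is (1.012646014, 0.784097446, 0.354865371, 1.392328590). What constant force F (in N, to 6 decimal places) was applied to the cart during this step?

F = 9.228463 N

ẍ = (ẋ'−ẋ)/dt = (0.784097446−0.542924180)/0.045013 = 5.357858
θ̈ = (θ̇'−θ̇)/dt = (1.392328590−1.525476695)/0.045013 = -2.957992
sinθ=0.282308, cosθ=0.959324
F = (M+m)·ẍ + m·l·cosθ·θ̈ − m·l·sinθ·θ̇² = 9.834868 + -0.492407 − 0.113998 = 9.228463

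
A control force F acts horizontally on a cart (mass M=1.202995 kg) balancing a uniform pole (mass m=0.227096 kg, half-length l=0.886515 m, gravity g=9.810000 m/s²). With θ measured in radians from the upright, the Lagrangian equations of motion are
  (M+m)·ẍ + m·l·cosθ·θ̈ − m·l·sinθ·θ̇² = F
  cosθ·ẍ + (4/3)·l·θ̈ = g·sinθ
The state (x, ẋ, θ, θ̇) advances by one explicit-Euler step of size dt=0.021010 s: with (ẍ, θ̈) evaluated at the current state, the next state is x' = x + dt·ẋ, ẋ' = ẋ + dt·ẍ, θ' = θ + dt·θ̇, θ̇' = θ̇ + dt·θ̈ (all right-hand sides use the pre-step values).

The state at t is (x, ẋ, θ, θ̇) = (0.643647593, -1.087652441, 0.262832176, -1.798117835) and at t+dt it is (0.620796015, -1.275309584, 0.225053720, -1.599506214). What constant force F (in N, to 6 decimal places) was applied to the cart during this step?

ẍ = (ẋ'−ẋ)/dt = (-1.275309584−-1.087652441)/0.021010 = -8.931801
θ̈ = (θ̇'−θ̇)/dt = (-1.599506214−-1.798117835)/0.021010 = 9.453195
sinθ=0.259817, cosθ=0.965658
F = (M+m)·ẍ + m·l·cosθ·θ̈ − m·l·sinθ·θ̇² = -12.773289 + 1.837797 − 0.169121 = -11.104613

F = -11.104613 N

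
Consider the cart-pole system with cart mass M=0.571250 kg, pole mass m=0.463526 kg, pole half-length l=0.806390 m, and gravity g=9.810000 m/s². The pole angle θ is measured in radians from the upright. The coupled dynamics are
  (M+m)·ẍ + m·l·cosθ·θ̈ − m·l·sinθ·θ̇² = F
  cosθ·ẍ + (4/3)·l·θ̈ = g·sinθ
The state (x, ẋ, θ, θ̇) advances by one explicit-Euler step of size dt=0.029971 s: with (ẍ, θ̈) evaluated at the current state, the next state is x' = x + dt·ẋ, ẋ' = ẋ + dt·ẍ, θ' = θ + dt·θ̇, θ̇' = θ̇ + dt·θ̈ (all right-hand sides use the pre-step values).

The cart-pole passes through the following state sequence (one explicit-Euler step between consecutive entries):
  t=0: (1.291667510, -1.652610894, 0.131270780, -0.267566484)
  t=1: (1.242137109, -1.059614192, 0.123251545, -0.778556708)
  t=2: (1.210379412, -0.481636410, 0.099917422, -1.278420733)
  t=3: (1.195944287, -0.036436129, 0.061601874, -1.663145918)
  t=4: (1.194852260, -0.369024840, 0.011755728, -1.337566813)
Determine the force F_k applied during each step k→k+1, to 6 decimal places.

step 0→1:
  ẍ = (ẋ'−ẋ)/dt = (-1.059614192−-1.652610894)/0.029971 = 19.785683
  θ̈ = (θ̇'−θ̇)/dt = (-0.778556708−-0.267566484)/0.029971 = -17.049489
  sinθ=0.130894, cosθ=0.991396
  F = (M+m)·ẍ + m·l·cosθ·θ̈ − m·l·sinθ·θ̇² = 20.473750 + -6.317975 − 0.003503 = 14.152272
step 1→2:
  ẍ = (ẋ'−ẋ)/dt = (-0.481636410−-1.059614192)/0.029971 = 19.284568
  θ̈ = (θ̇'−θ̇)/dt = (-1.278420733−-0.778556708)/0.029971 = -16.678256
  sinθ=0.122940, cosθ=0.992414
  F = (M+m)·ẍ + m·l·cosθ·θ̈ − m·l·sinθ·θ̇² = 19.955208 + -6.186754 − 0.027854 = 13.740600
step 2→3:
  ẍ = (ẋ'−ẋ)/dt = (-0.036436129−-0.481636410)/0.029971 = 14.854369
  θ̈ = (θ̇'−θ̇)/dt = (-1.663145918−-1.278420733)/0.029971 = -12.836582
  sinθ=0.099751, cosθ=0.995012
  F = (M+m)·ẍ + m·l·cosθ·θ̈ − m·l·sinθ·θ̇² = 15.370944 + -4.774162 − 0.060938 = 10.535845
step 3→4:
  ẍ = (ẋ'−ẋ)/dt = (-0.369024840−-0.036436129)/0.029971 = -11.097017
  θ̈ = (θ̇'−θ̇)/dt = (-1.337566813−-1.663145918)/0.029971 = 10.863138
  sinθ=0.061563, cosθ=0.998103
  F = (M+m)·ẍ + m·l·cosθ·θ̈ − m·l·sinθ·θ̇² = -11.482927 + 4.052751 − 0.063650 = -7.493826

F_0 = 14.152272 N
F_1 = 13.740600 N
F_2 = 10.535845 N
F_3 = -7.493826 N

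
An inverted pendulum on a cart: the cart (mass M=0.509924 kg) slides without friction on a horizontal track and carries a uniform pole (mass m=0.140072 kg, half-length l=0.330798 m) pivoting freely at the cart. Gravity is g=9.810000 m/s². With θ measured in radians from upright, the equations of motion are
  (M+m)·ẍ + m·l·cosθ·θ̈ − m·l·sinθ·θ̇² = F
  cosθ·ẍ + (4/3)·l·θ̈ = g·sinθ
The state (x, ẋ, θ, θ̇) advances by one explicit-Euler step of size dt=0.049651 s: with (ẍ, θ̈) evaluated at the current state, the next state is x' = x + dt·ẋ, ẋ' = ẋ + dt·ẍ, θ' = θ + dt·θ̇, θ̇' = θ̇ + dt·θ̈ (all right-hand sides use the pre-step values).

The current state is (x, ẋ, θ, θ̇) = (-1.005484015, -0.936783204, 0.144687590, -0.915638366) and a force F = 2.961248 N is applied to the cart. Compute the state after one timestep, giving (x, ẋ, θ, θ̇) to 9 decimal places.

sinθ=0.144183291, cosθ=0.989550998
temp = (F + m·l·θ̇²·sinθ)/(M+m) = (2.961248 + 0.005601149)/0.649996 = 4.564411394
θ̈ = (g·sinθ − cosθ·temp)/(l·(4/3 − m·cos²θ/(M+m))) = -8.356082514
ẍ = temp − m·l·θ̈·cosθ/(M+m) = 5.153857933
Euler: x'=-1.005484015+0.049651·-0.936783204=-1.051996238, ẋ'=-0.936783204+0.049651·5.153857933=-0.680889004
       θ'=0.144687590+0.049651·-0.915638366=0.099225229, θ̇'=-0.915638366+0.049651·-8.356082514=-1.330526219

(-1.051996238, -0.680889004, 0.099225229, -1.330526219)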